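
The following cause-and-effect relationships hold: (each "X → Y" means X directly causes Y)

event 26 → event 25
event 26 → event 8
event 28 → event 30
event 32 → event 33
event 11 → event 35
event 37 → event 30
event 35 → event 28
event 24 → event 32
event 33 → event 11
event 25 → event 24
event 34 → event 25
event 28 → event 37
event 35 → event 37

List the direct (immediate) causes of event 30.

Upstream contributors include event 26, event 25, event 24, event 32, event 33, event 11, event 35, event 34, but only event 28, event 37 feed directly into event 30.

event 28, event 37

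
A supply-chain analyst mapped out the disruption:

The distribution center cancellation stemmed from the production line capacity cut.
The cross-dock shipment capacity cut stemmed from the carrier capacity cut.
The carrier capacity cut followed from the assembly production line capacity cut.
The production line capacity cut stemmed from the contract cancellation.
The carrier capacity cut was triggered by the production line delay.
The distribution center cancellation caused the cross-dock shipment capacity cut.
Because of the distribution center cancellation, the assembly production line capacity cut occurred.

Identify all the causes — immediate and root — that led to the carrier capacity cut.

Immediate causes of the carrier capacity cut: the production line delay, the assembly production line capacity cut.
Further upstream: the contract cancellation, the production line capacity cut, the distribution center cancellation.

the assembly production line capacity cut, the contract cancellation, the distribution center cancellation, the production line capacity cut, the production line delay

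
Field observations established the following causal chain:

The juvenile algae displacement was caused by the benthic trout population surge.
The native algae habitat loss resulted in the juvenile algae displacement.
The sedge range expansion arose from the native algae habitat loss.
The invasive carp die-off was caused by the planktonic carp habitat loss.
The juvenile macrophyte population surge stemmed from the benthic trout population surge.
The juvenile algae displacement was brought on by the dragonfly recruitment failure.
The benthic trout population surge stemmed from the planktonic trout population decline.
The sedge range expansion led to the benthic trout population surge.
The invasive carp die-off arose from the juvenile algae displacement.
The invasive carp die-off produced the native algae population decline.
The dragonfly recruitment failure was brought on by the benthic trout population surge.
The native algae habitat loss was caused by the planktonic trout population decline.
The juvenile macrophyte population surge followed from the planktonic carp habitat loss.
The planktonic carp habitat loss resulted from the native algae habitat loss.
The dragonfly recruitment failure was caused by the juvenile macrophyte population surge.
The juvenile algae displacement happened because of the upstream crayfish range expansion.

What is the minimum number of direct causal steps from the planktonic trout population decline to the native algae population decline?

4

Shortest chain: the planktonic trout population decline → the native algae habitat loss → the planktonic carp habitat loss → the invasive carp die-off → the native algae population decline.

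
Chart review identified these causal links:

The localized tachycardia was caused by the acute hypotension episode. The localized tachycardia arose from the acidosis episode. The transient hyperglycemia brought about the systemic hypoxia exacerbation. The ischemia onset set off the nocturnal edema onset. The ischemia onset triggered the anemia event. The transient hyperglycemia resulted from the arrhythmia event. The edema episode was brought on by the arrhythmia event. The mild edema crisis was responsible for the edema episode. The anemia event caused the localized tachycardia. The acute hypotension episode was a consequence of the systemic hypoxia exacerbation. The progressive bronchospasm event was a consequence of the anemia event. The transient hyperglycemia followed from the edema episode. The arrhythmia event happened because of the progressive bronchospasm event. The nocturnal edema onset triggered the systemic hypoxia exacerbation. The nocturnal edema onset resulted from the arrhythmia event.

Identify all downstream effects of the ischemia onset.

Direct effects: the anemia event, the nocturnal edema onset.
2 steps out: the progressive bronchospasm event, the systemic hypoxia exacerbation, the localized tachycardia.
3 steps out: the arrhythmia event, the acute hypotension episode.
4 steps out: the edema episode, the transient hyperglycemia.
Not reachable from it: the mild edema crisis, the acidosis episode.

the acute hypotension episode, the anemia event, the arrhythmia event, the edema episode, the localized tachycardia, the nocturnal edema onset, the progressive bronchospasm event, the systemic hypoxia exacerbation, the transient hyperglycemia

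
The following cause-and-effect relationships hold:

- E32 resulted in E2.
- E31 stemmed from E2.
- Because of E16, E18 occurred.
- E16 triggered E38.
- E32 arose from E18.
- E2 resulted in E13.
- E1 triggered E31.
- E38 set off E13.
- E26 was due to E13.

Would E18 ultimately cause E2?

Yes

There is a causal chain: E18 → E32 → E2.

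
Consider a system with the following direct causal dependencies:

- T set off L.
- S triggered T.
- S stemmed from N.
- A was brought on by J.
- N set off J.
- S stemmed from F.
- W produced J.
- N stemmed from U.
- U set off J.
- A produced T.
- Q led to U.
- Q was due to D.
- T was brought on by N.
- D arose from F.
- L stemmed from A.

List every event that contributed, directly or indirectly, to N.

Immediate cause of N: U.
Further upstream: F, D, Q.

D, F, Q, U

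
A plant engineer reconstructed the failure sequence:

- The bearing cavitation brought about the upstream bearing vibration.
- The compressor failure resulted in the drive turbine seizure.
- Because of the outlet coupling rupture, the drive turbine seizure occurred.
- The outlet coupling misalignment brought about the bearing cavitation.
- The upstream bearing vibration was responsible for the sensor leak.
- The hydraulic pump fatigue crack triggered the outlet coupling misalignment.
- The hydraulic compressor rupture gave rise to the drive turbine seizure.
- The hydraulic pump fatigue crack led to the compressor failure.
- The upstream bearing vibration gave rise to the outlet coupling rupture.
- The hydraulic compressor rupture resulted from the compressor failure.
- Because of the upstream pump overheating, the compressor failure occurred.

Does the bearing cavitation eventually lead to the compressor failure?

The bearing cavitation leads to the upstream bearing vibration, the sensor leak, the outlet coupling rupture, the drive turbine seizure; the compressor failure is not among them.

No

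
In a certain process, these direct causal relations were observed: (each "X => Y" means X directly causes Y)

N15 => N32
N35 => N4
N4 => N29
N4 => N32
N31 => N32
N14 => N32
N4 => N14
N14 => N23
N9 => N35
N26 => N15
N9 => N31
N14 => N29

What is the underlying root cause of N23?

Tracing upstream from N23: N23 ← N14 ← N4 ← N35 ← N9.
N9 has no stated cause, so it is the root.

N9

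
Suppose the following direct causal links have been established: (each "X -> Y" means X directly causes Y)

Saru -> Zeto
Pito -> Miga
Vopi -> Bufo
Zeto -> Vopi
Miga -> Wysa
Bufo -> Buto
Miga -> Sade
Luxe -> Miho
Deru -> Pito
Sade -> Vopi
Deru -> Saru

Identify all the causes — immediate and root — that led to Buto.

Immediate cause of Buto: Bufo.
Further upstream: Deru, Pito, Saru, Miga, Sade, Zeto, Vopi.

Bufo, Deru, Miga, Pito, Sade, Saru, Vopi, Zeto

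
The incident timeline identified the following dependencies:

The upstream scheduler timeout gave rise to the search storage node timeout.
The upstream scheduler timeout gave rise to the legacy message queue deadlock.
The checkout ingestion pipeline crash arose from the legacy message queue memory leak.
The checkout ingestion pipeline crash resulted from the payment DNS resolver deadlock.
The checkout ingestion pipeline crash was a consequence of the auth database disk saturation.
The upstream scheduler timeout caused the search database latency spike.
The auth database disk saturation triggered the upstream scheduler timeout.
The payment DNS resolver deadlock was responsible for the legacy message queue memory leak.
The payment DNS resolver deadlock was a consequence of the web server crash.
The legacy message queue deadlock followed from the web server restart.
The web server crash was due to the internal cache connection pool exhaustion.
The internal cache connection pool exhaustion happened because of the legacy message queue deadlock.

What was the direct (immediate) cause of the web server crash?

Upstream contributors include the web server restart, the auth database disk saturation, the upstream scheduler timeout, the legacy message queue deadlock, but only the internal cache connection pool exhaustion feeds directly into the web server crash.

the internal cache connection pool exhaustion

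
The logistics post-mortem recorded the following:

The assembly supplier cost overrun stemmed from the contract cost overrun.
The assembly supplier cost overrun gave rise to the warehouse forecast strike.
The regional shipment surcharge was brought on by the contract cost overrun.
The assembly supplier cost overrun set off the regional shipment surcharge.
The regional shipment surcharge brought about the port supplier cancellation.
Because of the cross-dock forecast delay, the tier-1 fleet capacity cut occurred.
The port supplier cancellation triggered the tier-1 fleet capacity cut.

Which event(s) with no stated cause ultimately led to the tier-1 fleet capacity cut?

Tracing upstream from the tier-1 fleet capacity cut: the tier-1 fleet capacity cut ← the port supplier cancellation ← the regional shipment surcharge ← the contract cost overrun.
A separate upstream branch: the tier-1 fleet capacity cut ← the cross-dock forecast delay.
Each of those chain origins has no stated cause.

the contract cost overrun, the cross-dock forecast delay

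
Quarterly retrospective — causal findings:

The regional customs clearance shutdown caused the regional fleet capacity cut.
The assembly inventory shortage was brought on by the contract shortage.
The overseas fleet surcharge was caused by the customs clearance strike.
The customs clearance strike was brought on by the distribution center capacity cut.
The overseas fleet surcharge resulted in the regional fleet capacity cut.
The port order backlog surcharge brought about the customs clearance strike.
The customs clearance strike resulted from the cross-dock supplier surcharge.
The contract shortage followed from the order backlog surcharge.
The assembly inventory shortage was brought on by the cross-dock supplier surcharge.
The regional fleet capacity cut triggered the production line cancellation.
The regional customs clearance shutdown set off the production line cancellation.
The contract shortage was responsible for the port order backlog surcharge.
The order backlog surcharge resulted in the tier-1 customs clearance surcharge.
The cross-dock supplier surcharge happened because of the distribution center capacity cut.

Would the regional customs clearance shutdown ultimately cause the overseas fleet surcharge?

No

The regional customs clearance shutdown leads to the regional fleet capacity cut, the production line cancellation; the overseas fleet surcharge is not among them.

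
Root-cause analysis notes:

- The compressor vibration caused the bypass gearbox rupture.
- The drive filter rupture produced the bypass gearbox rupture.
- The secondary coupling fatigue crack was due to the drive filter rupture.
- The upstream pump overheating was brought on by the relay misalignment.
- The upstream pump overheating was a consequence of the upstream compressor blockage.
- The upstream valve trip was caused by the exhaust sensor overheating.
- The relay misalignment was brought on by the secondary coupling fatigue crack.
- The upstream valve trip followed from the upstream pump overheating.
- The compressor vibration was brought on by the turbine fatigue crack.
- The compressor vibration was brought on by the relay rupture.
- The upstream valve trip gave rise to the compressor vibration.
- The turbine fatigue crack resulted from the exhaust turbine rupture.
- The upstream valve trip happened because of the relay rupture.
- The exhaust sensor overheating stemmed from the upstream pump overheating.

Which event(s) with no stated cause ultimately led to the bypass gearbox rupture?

the drive filter rupture, the exhaust turbine rupture, the relay rupture, the upstream compressor blockage

Tracing upstream from the bypass gearbox rupture: the bypass gearbox rupture ← the compressor vibration ← the upstream valve trip ← the upstream pump overheating ← the upstream compressor blockage.
A separate upstream branch: the bypass gearbox rupture ← the drive filter rupture.
A separate upstream branch: the bypass gearbox rupture ← the compressor vibration ← the relay rupture.
A separate upstream branch: the bypass gearbox rupture ← the compressor vibration ← the turbine fatigue crack ← the exhaust turbine rupture.
Each of those chain origins has no stated cause.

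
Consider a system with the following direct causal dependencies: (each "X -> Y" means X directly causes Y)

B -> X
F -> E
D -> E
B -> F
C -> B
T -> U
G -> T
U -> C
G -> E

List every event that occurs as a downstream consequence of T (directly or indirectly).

B, C, E, F, U, X

Direct effects: U.
2 steps out: C.
3 steps out: B.
4 steps out: F, X.
5 steps out: E.
Not reachable from it: G, D.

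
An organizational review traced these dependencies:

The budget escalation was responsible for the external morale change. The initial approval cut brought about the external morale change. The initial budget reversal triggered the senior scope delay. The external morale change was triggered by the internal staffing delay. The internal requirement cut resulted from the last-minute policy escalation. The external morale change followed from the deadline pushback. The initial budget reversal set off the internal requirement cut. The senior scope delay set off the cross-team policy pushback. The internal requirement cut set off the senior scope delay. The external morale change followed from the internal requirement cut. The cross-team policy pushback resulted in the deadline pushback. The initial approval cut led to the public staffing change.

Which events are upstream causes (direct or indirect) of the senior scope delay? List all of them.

Immediate causes of the senior scope delay: the initial budget reversal, the internal requirement cut.
Further upstream: the last-minute policy escalation.

the initial budget reversal, the internal requirement cut, the last-minute policy escalation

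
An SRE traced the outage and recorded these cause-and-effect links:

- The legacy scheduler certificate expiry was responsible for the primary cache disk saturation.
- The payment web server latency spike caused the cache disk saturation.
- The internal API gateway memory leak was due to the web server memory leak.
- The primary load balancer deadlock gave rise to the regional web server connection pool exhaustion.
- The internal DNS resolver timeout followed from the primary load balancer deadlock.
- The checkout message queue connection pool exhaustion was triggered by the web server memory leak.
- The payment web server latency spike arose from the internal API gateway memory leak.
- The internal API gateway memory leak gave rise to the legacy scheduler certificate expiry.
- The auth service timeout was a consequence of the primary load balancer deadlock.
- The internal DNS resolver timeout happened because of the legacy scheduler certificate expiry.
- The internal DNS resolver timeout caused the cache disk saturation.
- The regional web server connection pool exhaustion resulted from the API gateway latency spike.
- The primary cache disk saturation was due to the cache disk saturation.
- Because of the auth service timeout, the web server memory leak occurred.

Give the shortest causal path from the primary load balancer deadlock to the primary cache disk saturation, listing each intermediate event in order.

the primary load balancer deadlock → the internal DNS resolver timeout
the internal DNS resolver timeout → the cache disk saturation
the cache disk saturation → the primary cache disk saturation
Length: 3 steps.

the primary load balancer deadlock → the internal DNS resolver timeout → the cache disk saturation → the primary cache disk saturation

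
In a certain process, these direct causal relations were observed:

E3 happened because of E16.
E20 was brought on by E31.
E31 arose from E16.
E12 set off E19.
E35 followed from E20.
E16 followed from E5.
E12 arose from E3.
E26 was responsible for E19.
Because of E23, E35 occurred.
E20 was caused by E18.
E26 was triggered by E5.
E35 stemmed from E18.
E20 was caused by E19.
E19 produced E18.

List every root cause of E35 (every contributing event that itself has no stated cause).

E23, E5

Tracing upstream from E35: E35 ← E18 ← E19 ← E26 ← E5.
A separate upstream branch: E35 ← E23.
Each of those chain origins has no stated cause.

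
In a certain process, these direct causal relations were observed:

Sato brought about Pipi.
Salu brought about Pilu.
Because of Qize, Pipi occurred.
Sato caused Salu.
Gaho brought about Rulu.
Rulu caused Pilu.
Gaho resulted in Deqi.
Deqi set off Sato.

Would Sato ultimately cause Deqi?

No

Sato leads to Pipi, Salu, Pilu; Deqi is not among them.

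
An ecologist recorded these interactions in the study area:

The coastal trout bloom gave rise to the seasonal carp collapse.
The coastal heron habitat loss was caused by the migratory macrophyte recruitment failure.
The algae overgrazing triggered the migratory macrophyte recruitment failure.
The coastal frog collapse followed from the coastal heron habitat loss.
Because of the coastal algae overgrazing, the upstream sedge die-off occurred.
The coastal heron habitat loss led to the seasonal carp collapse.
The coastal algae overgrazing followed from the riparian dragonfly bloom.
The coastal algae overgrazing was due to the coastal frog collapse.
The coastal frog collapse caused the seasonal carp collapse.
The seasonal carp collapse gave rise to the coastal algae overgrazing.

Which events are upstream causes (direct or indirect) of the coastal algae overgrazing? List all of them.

Immediate causes of the coastal algae overgrazing: the coastal frog collapse, the seasonal carp collapse, the riparian dragonfly bloom.
Further upstream: the coastal trout bloom, the algae overgrazing, the migratory macrophyte recruitment failure, the coastal heron habitat loss.

the algae overgrazing, the coastal frog collapse, the coastal heron habitat loss, the coastal trout bloom, the migratory macrophyte recruitment failure, the riparian dragonfly bloom, the seasonal carp collapse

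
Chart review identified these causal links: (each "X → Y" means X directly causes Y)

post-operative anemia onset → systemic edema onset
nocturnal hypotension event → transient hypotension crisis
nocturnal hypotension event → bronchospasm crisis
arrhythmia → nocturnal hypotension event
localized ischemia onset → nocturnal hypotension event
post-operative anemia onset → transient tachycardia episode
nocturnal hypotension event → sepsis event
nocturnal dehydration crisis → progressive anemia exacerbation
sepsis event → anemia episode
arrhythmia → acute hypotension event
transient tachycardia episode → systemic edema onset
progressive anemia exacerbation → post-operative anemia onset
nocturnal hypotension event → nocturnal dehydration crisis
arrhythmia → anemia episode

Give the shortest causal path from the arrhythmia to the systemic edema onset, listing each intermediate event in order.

the arrhythmia → the nocturnal hypotension event
the nocturnal hypotension event → the nocturnal dehydration crisis
the nocturnal dehydration crisis → the progressive anemia exacerbation
the progressive anemia exacerbation → the post-operative anemia onset
the post-operative anemia onset → the systemic edema onset
Length: 5 steps.

the arrhythmia → the nocturnal hypotension event → the nocturnal dehydration crisis → the progressive anemia exacerbation → the post-operative anemia onset → the systemic edema onset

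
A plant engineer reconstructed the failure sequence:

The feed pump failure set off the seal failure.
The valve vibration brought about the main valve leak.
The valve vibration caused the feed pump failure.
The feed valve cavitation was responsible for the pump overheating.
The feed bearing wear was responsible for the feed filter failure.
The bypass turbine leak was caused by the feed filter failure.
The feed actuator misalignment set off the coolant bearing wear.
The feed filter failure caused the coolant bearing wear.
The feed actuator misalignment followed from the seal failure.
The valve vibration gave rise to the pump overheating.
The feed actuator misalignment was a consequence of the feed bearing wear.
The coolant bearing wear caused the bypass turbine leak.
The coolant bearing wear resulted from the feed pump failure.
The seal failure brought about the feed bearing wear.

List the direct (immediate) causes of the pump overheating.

the feed valve cavitation, the valve vibration → the pump overheating with nothing further upstream stated.

the feed valve cavitation, the valve vibration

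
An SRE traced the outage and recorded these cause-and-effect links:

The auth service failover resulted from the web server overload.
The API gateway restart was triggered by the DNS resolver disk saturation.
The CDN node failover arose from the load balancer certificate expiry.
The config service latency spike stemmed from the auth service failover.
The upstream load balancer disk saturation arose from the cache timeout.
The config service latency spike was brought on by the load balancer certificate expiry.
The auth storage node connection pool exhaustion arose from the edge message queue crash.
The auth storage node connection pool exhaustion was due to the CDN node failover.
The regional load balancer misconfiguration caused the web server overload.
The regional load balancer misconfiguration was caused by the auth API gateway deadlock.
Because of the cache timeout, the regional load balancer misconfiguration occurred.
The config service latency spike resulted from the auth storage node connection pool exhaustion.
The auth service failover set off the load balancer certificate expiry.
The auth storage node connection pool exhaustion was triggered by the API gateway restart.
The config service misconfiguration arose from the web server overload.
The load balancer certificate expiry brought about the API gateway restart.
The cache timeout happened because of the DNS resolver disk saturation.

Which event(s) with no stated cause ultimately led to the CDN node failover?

the DNS resolver disk saturation, the auth API gateway deadlock

Tracing upstream from the CDN node failover: the CDN node failover ← the load balancer certificate expiry ← the auth service failover ← the web server overload ← the regional load balancer misconfiguration ← the auth API gateway deadlock.
A separate upstream branch: the CDN node failover ← the load balancer certificate expiry ← the auth service failover ← the web server overload ← the regional load balancer misconfiguration ← the cache timeout ← the DNS resolver disk saturation.
Each of those chain origins has no stated cause.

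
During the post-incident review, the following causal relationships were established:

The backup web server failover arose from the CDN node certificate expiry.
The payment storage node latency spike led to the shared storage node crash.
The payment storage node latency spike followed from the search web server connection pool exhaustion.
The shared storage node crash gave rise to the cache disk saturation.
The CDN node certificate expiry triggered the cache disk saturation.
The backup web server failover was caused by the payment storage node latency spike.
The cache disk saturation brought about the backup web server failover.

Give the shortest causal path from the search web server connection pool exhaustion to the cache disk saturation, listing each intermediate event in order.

the search web server connection pool exhaustion → the payment storage node latency spike
the payment storage node latency spike → the shared storage node crash
the shared storage node crash → the cache disk saturation
Length: 3 steps.

the search web server connection pool exhaustion → the payment storage node latency spike → the shared storage node crash → the cache disk saturation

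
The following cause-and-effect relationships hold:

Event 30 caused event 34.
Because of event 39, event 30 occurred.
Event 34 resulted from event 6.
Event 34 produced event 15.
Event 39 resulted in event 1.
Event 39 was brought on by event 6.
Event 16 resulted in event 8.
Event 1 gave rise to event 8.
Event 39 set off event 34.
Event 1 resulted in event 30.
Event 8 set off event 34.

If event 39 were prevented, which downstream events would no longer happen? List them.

Downstream of event 39: event 1, event 30, event 8, event 34, event 15.
Of those, still caused via another path: event 8, event 34, event 15.
The remainder have no surviving cause.

event 1, event 30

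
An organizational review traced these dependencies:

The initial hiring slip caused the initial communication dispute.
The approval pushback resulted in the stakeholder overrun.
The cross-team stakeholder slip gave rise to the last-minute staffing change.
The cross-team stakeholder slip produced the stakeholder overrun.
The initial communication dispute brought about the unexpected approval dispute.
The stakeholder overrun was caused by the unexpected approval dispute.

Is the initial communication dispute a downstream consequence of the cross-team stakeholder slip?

The cross-team stakeholder slip leads to the last-minute staffing change, the stakeholder overrun; the initial communication dispute is not among them.

No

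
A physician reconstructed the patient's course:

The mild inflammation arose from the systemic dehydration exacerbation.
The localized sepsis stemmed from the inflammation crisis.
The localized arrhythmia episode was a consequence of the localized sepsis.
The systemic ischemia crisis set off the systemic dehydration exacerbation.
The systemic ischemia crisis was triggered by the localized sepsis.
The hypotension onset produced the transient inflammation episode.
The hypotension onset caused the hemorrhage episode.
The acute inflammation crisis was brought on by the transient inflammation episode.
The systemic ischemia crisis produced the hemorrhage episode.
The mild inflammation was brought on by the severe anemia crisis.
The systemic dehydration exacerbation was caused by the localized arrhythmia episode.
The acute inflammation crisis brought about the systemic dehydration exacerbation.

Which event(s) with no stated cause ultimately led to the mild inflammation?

Tracing upstream from the mild inflammation: the mild inflammation ← the severe anemia crisis.
A separate upstream branch: the mild inflammation ← the systemic dehydration exacerbation ← the systemic ischemia crisis ← the localized sepsis ← the inflammation crisis.
A separate upstream branch: the mild inflammation ← the systemic dehydration exacerbation ← the acute inflammation crisis ← the transient inflammation episode ← the hypotension onset.
Each of those chain origins has no stated cause.

the hypotension onset, the inflammation crisis, the severe anemia crisis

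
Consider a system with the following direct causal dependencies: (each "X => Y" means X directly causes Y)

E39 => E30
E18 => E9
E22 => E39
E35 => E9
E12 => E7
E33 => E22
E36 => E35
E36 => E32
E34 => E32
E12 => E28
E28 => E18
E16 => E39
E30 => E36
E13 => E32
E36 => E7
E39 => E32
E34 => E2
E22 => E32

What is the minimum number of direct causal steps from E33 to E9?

Shortest chain: E33 → E22 → E39 → E30 → E36 → E35 → E9.

6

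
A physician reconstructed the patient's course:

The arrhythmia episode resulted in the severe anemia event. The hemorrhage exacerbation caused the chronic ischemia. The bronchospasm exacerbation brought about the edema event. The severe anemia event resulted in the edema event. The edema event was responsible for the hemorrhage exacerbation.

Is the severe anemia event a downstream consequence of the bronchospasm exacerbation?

No

The bronchospasm exacerbation leads to the edema event, the hemorrhage exacerbation, the chronic ischemia; the severe anemia event is not among them.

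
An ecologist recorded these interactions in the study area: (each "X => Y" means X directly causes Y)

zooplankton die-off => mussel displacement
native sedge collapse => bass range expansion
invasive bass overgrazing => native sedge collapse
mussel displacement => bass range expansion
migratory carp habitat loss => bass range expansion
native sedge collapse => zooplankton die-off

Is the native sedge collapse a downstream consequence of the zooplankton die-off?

No

The zooplankton die-off leads to the mussel displacement, the bass range expansion; the native sedge collapse is not among them.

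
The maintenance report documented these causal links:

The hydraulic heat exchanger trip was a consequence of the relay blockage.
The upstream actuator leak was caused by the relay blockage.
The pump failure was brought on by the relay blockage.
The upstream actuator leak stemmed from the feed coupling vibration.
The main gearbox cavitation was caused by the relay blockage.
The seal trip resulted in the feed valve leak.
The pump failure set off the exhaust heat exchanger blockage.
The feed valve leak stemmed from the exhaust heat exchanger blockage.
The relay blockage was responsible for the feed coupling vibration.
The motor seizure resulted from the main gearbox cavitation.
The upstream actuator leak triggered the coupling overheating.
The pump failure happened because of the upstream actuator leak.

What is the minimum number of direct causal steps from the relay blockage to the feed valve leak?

Shortest chain: the relay blockage → the pump failure → the exhaust heat exchanger blockage → the feed valve leak.

3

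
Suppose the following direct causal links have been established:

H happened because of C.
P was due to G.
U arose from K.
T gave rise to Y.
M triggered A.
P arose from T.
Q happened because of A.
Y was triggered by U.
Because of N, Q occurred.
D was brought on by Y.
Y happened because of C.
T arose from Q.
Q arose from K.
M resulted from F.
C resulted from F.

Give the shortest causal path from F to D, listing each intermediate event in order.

F → C
C → Y
Y → D
Length: 3 steps.

F → C → Y → D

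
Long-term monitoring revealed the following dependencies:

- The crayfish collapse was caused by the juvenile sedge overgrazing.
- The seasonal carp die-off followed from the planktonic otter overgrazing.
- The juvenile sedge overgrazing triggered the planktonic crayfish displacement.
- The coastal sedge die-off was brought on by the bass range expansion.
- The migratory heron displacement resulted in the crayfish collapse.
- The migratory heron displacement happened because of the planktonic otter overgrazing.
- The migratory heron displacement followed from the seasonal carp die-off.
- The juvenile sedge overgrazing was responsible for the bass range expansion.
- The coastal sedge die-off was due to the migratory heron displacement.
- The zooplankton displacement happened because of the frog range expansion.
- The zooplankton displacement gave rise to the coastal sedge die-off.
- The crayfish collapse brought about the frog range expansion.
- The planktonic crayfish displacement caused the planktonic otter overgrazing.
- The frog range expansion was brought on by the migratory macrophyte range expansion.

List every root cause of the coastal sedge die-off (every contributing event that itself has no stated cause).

the juvenile sedge overgrazing, the migratory macrophyte range expansion

Tracing upstream from the coastal sedge die-off: the coastal sedge die-off ← the bass range expansion ← the juvenile sedge overgrazing.
A separate upstream branch: the coastal sedge die-off ← the zooplankton displacement ← the frog range expansion ← the migratory macrophyte range expansion.
Each of those chain origins has no stated cause.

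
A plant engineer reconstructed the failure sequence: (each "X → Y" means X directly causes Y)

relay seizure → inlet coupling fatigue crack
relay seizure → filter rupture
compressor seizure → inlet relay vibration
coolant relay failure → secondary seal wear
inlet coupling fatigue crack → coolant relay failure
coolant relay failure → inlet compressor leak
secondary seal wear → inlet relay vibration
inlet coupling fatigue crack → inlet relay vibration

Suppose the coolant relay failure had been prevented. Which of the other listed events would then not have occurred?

the inlet compressor leak, the secondary seal wear

Downstream of the coolant relay failure: the inlet compressor leak, the secondary seal wear, the inlet relay vibration.
Of those, still caused via another path: the inlet relay vibration.
The remainder have no surviving cause.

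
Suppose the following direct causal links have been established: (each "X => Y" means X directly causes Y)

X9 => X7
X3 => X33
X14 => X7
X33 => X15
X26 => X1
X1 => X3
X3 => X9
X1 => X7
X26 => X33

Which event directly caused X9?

X3

Upstream contributors include X26, X1, but only X3 feeds directly into X9.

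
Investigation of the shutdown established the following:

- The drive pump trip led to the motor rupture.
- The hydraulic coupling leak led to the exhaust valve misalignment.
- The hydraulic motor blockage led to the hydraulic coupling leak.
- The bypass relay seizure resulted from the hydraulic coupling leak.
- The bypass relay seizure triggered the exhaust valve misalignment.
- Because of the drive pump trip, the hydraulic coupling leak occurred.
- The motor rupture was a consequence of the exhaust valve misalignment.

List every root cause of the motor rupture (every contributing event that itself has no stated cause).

the drive pump trip, the hydraulic motor blockage

Tracing upstream from the motor rupture: the motor rupture ← the drive pump trip.
A separate upstream branch: the motor rupture ← the exhaust valve misalignment ← the hydraulic coupling leak ← the hydraulic motor blockage.
Each of those chain origins has no stated cause.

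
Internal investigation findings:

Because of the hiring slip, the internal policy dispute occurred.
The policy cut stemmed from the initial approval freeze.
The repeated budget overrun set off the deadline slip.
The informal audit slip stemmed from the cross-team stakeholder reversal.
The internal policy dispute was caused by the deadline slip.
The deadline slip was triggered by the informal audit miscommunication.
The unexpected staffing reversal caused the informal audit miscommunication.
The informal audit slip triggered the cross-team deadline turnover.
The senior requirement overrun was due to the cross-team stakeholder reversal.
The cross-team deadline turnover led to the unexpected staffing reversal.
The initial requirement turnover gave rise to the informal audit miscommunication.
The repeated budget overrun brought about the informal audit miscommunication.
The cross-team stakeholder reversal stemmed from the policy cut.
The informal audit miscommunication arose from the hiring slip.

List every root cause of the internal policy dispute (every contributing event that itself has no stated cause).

the hiring slip, the initial approval freeze, the initial requirement turnover, the repeated budget overrun

Tracing upstream from the internal policy dispute: the internal policy dispute ← the deadline slip ← the informal audit miscommunication ← the unexpected staffing reversal ← the cross-team deadline turnover ← the informal audit slip ← the cross-team stakeholder reversal ← the policy cut ← the initial approval freeze.
A separate upstream branch: the internal policy dispute ← the hiring slip.
A separate upstream branch: the internal policy dispute ← the deadline slip ← the informal audit miscommunication ← the initial requirement turnover.
A separate upstream branch: the internal policy dispute ← the deadline slip ← the repeated budget overrun.
Each of those chain origins has no stated cause.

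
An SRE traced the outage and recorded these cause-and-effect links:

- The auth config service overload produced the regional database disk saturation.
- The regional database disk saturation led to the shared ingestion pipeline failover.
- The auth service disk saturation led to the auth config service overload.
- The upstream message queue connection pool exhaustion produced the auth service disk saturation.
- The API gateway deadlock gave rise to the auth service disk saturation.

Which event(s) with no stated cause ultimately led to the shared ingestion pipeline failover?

the API gateway deadlock, the upstream message queue connection pool exhaustion

Tracing upstream from the shared ingestion pipeline failover: the shared ingestion pipeline failover ← the regional database disk saturation ← the auth config service overload ← the auth service disk saturation ← the upstream message queue connection pool exhaustion.
A separate upstream branch: the shared ingestion pipeline failover ← the regional database disk saturation ← the auth config service overload ← the auth service disk saturation ← the API gateway deadlock.
Each of those chain origins has no stated cause.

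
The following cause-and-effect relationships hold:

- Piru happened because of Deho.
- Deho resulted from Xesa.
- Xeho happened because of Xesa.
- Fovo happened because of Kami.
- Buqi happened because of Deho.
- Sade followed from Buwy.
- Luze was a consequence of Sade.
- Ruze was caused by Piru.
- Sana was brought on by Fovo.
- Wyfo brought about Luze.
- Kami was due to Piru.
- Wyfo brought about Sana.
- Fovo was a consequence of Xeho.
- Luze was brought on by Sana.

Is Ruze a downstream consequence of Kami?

Kami leads to Fovo, Sana, Luze; Ruze is not among them.

No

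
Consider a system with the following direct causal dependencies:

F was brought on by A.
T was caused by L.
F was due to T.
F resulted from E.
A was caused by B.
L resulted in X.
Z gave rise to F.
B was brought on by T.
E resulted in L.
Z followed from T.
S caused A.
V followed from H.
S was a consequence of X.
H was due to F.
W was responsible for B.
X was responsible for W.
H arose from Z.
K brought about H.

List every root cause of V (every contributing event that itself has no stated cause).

E, K

Tracing upstream from V: V ← H ← F ← E.
A separate upstream branch: V ← H ← K.
Each of those chain origins has no stated cause.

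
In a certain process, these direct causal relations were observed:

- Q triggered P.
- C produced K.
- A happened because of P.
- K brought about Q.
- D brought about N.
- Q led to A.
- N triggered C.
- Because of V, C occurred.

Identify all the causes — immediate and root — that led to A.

C, D, K, N, P, Q, V

Immediate causes of A: Q, P.
Further upstream: D, N, C, K, V.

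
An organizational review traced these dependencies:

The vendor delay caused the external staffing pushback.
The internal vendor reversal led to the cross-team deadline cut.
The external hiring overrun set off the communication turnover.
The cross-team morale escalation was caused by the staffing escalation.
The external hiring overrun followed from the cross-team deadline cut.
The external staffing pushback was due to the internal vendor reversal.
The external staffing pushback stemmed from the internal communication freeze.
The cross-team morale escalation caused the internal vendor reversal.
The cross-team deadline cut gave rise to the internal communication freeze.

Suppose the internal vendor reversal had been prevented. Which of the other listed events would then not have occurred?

the communication turnover, the cross-team deadline cut, the external hiring overrun, the internal communication freeze

Downstream of the internal vendor reversal: the cross-team deadline cut, the internal communication freeze, the external hiring overrun, the communication turnover, the external staffing pushback.
Of those, still caused via another path: the external staffing pushback.
The remainder have no surviving cause.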